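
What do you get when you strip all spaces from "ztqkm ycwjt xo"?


Input string: 'ztqkm ycwjt xo'
Operation: remove all spaces
Words: 'ztqkm', 'ycwjt', 'xo'
Join without spaces: ztqkmycwjtxo


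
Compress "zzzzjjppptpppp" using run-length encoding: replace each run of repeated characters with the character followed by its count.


Input: 'zzzzjjppptpppp'
Operation: identify consecutive runs
Runs: 'zzzz' -> z4, 'jj' -> j2, 'ppp' -> p3, 't' -> t1, 'pppp' -> p4
Encoded: z4j2p3t1p4


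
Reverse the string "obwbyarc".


Input string: 'obwbyarc'
Operation: reverse character order
Original order: 'o' -> 'b' -> 'w' -> 'b' -> 'y' -> 'a' -> 'r' -> 'c'
Reversed order: 'c' -> 'r' -> 'a' -> 'y' -> 'b' -> 'w' -> 'b' -> 'o'
Result: craybwbo


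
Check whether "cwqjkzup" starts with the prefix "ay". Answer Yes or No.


Input string: 'cwqjkzup'
Prefix to check: 'ay'
First 2 characters of input: 'cw'
Match: False
Result: No


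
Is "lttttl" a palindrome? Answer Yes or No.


Input string: 'lttttl'
Reversed: 'lttttl'
Compare pairs: s[0]='l' vs s[5]='l' (match), s[1]='t' vs s[4]='t' (match), s[2]='t' vs s[3]='t' (match)
Palindrome: Yes


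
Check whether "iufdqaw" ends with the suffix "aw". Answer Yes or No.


Input string: 'iufdqaw'
Suffix to check: 'aw'
Last 2 characters of input: 'aw'
Match: True
Result: Yes


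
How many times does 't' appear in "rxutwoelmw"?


Input string: 'rxutwoelmw'
Target character: 't'
Scan each position: s[3]='t'
Matches found at indices: 3
Total: 1


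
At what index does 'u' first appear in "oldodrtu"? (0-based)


Input string: 'oldodrtu'
Target: 'u'
Scanning left to right: s[0]='o', s[1]='l', s[2]='d', s[3]='o', s[4]='d', s[5]='r', s[6]='t', s[7]='u'
First match at index: 7


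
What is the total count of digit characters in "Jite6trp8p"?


Input string: 'Jite6trp8p'
Operation: count digit characters (0-9)
Scan: 'J', 'i', 't', 'e', '6'(digit), 't', 'r', 'p', '8'(digit), 'p'
Digits found: 2
Result: 2


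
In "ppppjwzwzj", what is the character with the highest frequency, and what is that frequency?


Input: 'ppppjwzwzj'
Operation: tally each character
Counts: 'j':2, 'p':4, 'w':2, 'z':2
Maximum: 'p' appears 4 times


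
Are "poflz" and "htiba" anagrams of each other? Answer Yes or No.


String 1: 'poflz' -> sorted: 'flopz'
String 2: 'htiba' -> sorted: 'abhit'
Compare sorted forms: 'flopz' != 'abhit'
Anagram: No


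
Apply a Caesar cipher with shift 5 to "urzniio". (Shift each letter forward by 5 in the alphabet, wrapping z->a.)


Input: 'urzniio', shift = 5
Operation: for each letter, (position + 5) mod 26
Mapping: 'u'(20+5=25)->'z', 'r'(17+5=22)->'w', 'z'(25+5=30, 30 mod 26=4)->'e', 'n'(13+5=18)->'s', 'i'(8+5=13)->'n', 'i'(8+5=13)->'n', 'o'(14+5=19)->'t'
Result: zwesnnt


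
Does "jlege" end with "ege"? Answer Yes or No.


Input string: 'jlege'
Suffix to check: 'ege'
Last 3 characters of input: 'ege'
Match: True
Result: Yes


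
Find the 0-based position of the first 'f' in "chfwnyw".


Input string: 'chfwnyw'
Target: 'f'
Scanning left to right: s[0]='c', s[1]='h', s[2]='f'
First match at index: 2


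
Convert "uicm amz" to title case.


Input string: 'uicm amz'
Operation: capitalize first letter of each word
Word transformations: 'uicm'->'Uicm', 'amz'->'Amz'
Result: Uicm Amz


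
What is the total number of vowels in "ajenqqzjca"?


Input string: 'ajenqqzjca'
Operation: count vowels (a, e, i, o, u)
Scan: s[0]='a' (vowel), s[1]='j', s[2]='e' (vowel), s[3]='n', s[4]='q', s[5]='q', s[6]='z', s[7]='j', s[8]='c', s[9]='a' (vowel)
Vowels found: 3
Result: 3


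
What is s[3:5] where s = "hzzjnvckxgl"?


Input string: 'hzzjnvckxgl'
Operation: slice [3:5]
Extract characters: s[3]='j', s[4]='n'
Result: jn


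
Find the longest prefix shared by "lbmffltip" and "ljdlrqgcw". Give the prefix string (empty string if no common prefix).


String 1: 'lbmffltip'
String 2: 'ljdlrqgcw'
Compare position by position:
pos 0: 'l' vs 'l' match
pos 1: 'b' vs 'j' differ -> stop
Longest common prefix: "l" (length 1)


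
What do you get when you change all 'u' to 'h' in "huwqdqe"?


Input string: 'huwqdqe'
Operation: replace 'u' with 'h'
Positions of 'u': 1
After replacement: hhwqdqe


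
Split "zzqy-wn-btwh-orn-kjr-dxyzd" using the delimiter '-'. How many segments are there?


Input string: 'zzqy-wn-btwh-orn-kjr-dxyzd'
Delimiter: '-'
Split result: 'zzqy', 'wn', 'btwh', 'orn', 'kjr', 'dxyzd'
Number of parts: 6


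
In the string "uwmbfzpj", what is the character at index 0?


Input string: 'uwmbfzpj'
Operation: get character at index 0
Index mapping: s[0]='u'
Result: 'u'


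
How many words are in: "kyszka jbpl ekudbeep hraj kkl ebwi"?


Input string: 'kyszka jbpl ekudbeep hraj kkl ebwi'
Operation: split by spaces
Words found: 'kyszka', 'jbpl', 'ekudbeep', 'hraj', 'kkl', 'ebwi'
Word count: 6


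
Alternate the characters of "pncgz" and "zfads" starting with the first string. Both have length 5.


String 1: 'pncgz'
String 2: 'zfads'
Operation: alternate characters
Pairs: 'p'+'z', 'n'+'f', 'c'+'a', 'g'+'d', 'z'+'s'
Result: pznfcagdzs


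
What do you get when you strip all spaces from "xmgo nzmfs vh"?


Input string: 'xmgo nzmfs vh'
Operation: remove all spaces
Words: 'xmgo', 'nzmfs', 'vh'
Join without spaces: xmgonzmfsvh


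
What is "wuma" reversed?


Input string: 'wuma'
Operation: reverse character order
Original order: 'w' -> 'u' -> 'm' -> 'a'
Reversed order: 'a' -> 'm' -> 'u' -> 'w'
Result: amuw


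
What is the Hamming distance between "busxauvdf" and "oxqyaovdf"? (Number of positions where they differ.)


String 1: 'busxauvdf'
String 2: 'oxqyaovdf'
Compare each position: pos 0: 'b'!='o', pos 1: 'u'!='x', pos 2: 's'!='q', pos 3: 'x'!='y', pos 4: 'a'=='a', pos 5: 'u'!='o', pos 6: 'v'=='v', pos 7: 'd'=='d', pos 8: 'f'=='f'
Differing positions: 5
Hamming distance: 5


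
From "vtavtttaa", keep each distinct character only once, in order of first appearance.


Input: 'vtavtttaa'
Operation: keep first occurrence of each character
Scan: s[0]='v' new -> keep; s[1]='t' new -> keep; s[2]='a' new -> keep; s[3]='v' seen -> skip; s[4]='t' seen -> skip; s[5]='t' seen -> skip; s[6]='t' seen -> skip; s[7]='a' seen -> skip; s[8]='a' seen -> skip
Result: vta


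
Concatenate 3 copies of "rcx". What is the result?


Input string: 'rcx'
Operation: repeat 3 times
Concatenation: 'rcx' + 'rcx' + 'rcx'
Result: rcxrcxrcx


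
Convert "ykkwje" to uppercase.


Input string: 'ykkwje'
Operation: convert each letter to uppercase
Mapping: 'y'->'Y', 'k'->'K', 'k'->'K', 'w'->'W', 'j'->'J', 'e'->'E'
Result: YKKWJE


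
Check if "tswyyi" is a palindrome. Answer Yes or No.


Input string: 'tswyyi'
Reversed: 'iyywst'
Compare pairs: s[0]='t' vs s[5]='i' (mismatch), s[1]='s' vs s[4]='y' (mismatch), s[2]='w' vs s[3]='y' (mismatch)
Palindrome: No


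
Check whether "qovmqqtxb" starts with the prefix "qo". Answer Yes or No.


Input string: 'qovmqqtxb'
Prefix to check: 'qo'
First 2 characters of input: 'qo'
Match: True
Result: Yes


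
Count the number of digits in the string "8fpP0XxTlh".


Input string: '8fpP0XxTlh'
Operation: count digit characters (0-9)
Scan: '8'(digit), 'f', 'p', 'P', '0'(digit), 'X', 'x', 'T', 'l', 'h'
Digits found: 2
Result: 2


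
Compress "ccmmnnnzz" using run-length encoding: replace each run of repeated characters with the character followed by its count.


Input: 'ccmmnnnzz'
Operation: identify consecutive runs
Runs: 'cc' -> c2, 'mm' -> m2, 'nnn' -> n3, 'zz' -> z2
Encoded: c2m2n3z2


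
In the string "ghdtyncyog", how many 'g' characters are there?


Input string: 'ghdtyncyog'
Target character: 'g'
Scan each position: s[0]='g', s[9]='g'
Matches found at indices: 0, 9
Total: 2


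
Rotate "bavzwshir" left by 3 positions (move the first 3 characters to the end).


Input: 'bavzwshir', shift = 3
Operation: split at index 3 and swap parts
Front part s[0:3] = 'bav'
Back part s[3:] = 'zwshir'
Rotated = back + front = 'zwshir' + 'bav'
Result: zwshirbav


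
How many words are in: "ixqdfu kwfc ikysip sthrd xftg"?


Input string: 'ixqdfu kwfc ikysip sthrd xftg'
Operation: split by spaces
Words found: 'ixqdfu', 'kwfc', 'ikysip', 'sthrd', 'xftg'
Word count: 5


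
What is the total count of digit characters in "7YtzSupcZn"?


Input string: '7YtzSupcZn'
Operation: count digit characters (0-9)
Scan: '7'(digit), 'Y', 't', 'z', 'S', 'u', 'p', 'c', 'Z', 'n'
Digits found: 1
Result: 1


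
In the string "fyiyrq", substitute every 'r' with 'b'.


Input string: 'fyiyrq'
Operation: replace 'r' with 'b'
Positions of 'r': 4
After replacement: fyiybq


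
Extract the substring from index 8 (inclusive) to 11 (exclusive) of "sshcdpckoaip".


Input string: 'sshcdpckoaip'
Operation: slice [8:11]
Extract characters: s[8]='o', s[9]='a', s[10]='i'
Result: oai


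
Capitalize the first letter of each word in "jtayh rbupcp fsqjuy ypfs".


Input string: 'jtayh rbupcp fsqjuy ypfs'
Operation: capitalize first letter of each word
Word transformations: 'jtayh'->'Jtayh', 'rbupcp'->'Rbupcp', 'fsqjuy'->'Fsqjuy', 'ypfs'->'Ypfs'
Result: Jtayh Rbupcp Fsqjuy Ypfs


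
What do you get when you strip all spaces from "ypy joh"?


Input string: 'ypy joh'
Operation: remove all spaces
Words: 'ypy', 'joh'
Join without spaces: ypyjoh


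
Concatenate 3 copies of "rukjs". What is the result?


Input string: 'rukjs'
Operation: repeat 3 times
Concatenation: 'rukjs' + 'rukjs' + 'rukjs'
Result: rukjsrukjsrukjs


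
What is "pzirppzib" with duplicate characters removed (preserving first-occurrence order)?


Input: 'pzirppzib'
Operation: keep first occurrence of each character
Scan: s[0]='p' new -> keep; s[1]='z' new -> keep; s[2]='i' new -> keep; s[3]='r' new -> keep; s[4]='p' seen -> skip; s[5]='p' seen -> skip; s[6]='z' seen -> skip; s[7]='i' seen -> skip; s[8]='b' new -> keep
Result: pzirb


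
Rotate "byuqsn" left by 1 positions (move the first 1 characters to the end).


Input: 'byuqsn', shift = 1
Operation: split at index 1 and swap parts
Front part s[0:1] = 'b'
Back part s[1:] = 'yuqsn'
Rotated = back + front = 'yuqsn' + 'b'
Result: yuqsnb


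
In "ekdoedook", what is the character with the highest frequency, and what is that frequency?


Input: 'ekdoedook'
Operation: tally each character
Counts: 'd':2, 'e':2, 'k':2, 'o':3
Maximum: 'o' appears 3 times


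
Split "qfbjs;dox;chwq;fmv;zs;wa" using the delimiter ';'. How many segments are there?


Input string: 'qfbjs;dox;chwq;fmv;zs;wa'
Delimiter: ';'
Split result: 'qfbjs', 'dox', 'chwq', 'fmv', 'zs', 'wa'
Number of parts: 6


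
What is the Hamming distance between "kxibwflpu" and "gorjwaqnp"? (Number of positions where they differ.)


String 1: 'kxibwflpu'
String 2: 'gorjwaqnp'
Compare each position: pos 0: 'k'!='g', pos 1: 'x'!='o', pos 2: 'i'!='r', pos 3: 'b'!='j', pos 4: 'w'=='w', pos 5: 'f'!='a', pos 6: 'l'!='q', pos 7: 'p'!='n', pos 8: 'u'!='p'
Differing positions: 8
Hamming distance: 8


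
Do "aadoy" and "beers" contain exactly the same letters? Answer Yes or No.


String 1: 'aadoy' -> sorted: 'aadoy'
String 2: 'beers' -> sorted: 'beers'
Compare sorted forms: 'aadoy' != 'beers'
Anagram: No


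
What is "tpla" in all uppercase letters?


Input string: 'tpla'
Operation: convert each letter to uppercase
Mapping: 't'->'T', 'p'->'P', 'l'->'L', 'a'->'A'
Result: TPLA


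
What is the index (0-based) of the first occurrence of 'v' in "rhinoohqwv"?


Input string: 'rhinoohqwv'
Target: 'v'
Scanning left to right: s[0]='r', s[1]='h', s[2]='i', s[3]='n', s[4]='o', s[5]='o', s[6]='h', s[7]='q', s[8]='w', s[9]='v'
First match at index: 9


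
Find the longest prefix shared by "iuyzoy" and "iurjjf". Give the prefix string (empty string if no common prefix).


String 1: 'iuyzoy'
String 2: 'iurjjf'
Compare position by position:
pos 0: 'i' vs 'i' match
pos 1: 'u' vs 'u' match
pos 2: 'y' vs 'r' differ -> stop
Longest common prefix: "iu" (length 2)


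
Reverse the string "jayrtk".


Input string: 'jayrtk'
Operation: reverse character order
Original order: 'j' -> 'a' -> 'y' -> 'r' -> 't' -> 'k'
Reversed order: 'k' -> 't' -> 'r' -> 'y' -> 'a' -> 'j'
Result: ktryaj


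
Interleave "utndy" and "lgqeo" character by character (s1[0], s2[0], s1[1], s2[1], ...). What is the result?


String 1: 'utndy'
String 2: 'lgqeo'
Operation: alternate characters
Pairs: 'u'+'l', 't'+'g', 'n'+'q', 'd'+'e', 'y'+'o'
Result: ultgnqdeyo


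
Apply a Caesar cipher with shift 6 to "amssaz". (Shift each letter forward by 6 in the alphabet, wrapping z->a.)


Input: 'amssaz', shift = 6
Operation: for each letter, (position + 6) mod 26
Mapping: 'a'(0+6=6)->'g', 'm'(12+6=18)->'s', 's'(18+6=24)->'y', 's'(18+6=24)->'y', 'a'(0+6=6)->'g', 'z'(25+6=31, 31 mod 26=5)->'f'
Result: gsyygf


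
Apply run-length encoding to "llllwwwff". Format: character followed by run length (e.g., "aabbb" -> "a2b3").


Input: 'llllwwwff'
Operation: identify consecutive runs
Runs: 'llll' -> l4, 'www' -> w3, 'ff' -> f2
Encoded: l4w3f2


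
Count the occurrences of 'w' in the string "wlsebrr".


Input string: 'wlsebrr'
Target character: 'w'
Scan each position: s[0]='w'
Matches found at indices: 0
Total: 1


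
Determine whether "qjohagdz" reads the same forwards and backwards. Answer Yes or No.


Input string: 'qjohagdz'
Reversed: 'zdgahojq'
Compare pairs: s[0]='q' vs s[7]='z' (mismatch), s[1]='j' vs s[6]='d' (mismatch), s[2]='o' vs s[5]='g' (mismatch), s[3]='h' vs s[4]='a' (mismatch)
Palindrome: No


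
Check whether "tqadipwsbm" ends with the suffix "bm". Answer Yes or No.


Input string: 'tqadipwsbm'
Suffix to check: 'bm'
Last 2 characters of input: 'bm'
Match: True
Result: Yes


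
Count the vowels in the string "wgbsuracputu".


Input string: 'wgbsuracputu'
Operation: count vowels (a, e, i, o, u)
Scan: s[0]='w', s[1]='g', s[2]='b', s[3]='s', s[4]='u' (vowel), s[5]='r', s[6]='a' (vowel), s[7]='c', s[8]='p', s[9]='u' (vowel), s[10]='t', s[11]='u' (vowel)
Vowels found: 4
Result: 4


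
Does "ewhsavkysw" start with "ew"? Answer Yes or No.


Input string: 'ewhsavkysw'
Prefix to check: 'ew'
First 2 characters of input: 'ew'
Match: True
Result: Yes


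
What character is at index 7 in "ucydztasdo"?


Input string: 'ucydztasdo'
Operation: get character at index 7
Index mapping: s[0]='u', s[1]='c', s[2]='y', s[3]='d', s[4]='z', s[5]='t', s[6]='a', s[7]='s'
Result: 's'


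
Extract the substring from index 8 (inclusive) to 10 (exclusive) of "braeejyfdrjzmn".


Input string: 'braeejyfdrjzmn'
Operation: slice [8:10]
Extract characters: s[8]='d', s[9]='r'
Result: dr


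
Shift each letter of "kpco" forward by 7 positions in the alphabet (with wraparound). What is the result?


Input: 'kpco', shift = 7
Operation: for each letter, (position + 7) mod 26
Mapping: 'k'(10+7=17)->'r', 'p'(15+7=22)->'w', 'c'(2+7=9)->'j', 'o'(14+7=21)->'v'
Result: rwjv


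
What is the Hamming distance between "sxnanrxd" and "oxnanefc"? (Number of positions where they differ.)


String 1: 'sxnanrxd'
String 2: 'oxnanefc'
Compare each position: pos 0: 's'!='o', pos 1: 'x'=='x', pos 2: 'n'=='n', pos 3: 'a'=='a', pos 4: 'n'=='n', pos 5: 'r'!='e', pos 6: 'x'!='f', pos 7: 'd'!='c'
Differing positions: 4
Hamming distance: 4


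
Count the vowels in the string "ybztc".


Input string: 'ybztc'
Operation: count vowels (a, e, i, o, u)
Scan: s[0]='y', s[1]='b', s[2]='z', s[3]='t', s[4]='c'
Vowels found: 0
Result: 0


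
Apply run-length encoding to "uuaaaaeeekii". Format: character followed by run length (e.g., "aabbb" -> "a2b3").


Input: 'uuaaaaeeekii'
Operation: identify consecutive runs
Runs: 'uu' -> u2, 'aaaa' -> a4, 'eee' -> e3, 'k' -> k1, 'ii' -> i2
Encoded: u2a4e3k1i2


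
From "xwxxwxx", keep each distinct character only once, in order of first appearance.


Input: 'xwxxwxx'
Operation: keep first occurrence of each character
Scan: s[0]='x' new -> keep; s[1]='w' new -> keep; s[2]='x' seen -> skip; s[3]='x' seen -> skip; s[4]='w' seen -> skip; s[5]='x' seen -> skip; s[6]='x' seen -> skip
Result: xw


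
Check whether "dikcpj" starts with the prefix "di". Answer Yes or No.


Input string: 'dikcpj'
Prefix to check: 'di'
First 2 characters of input: 'di'
Match: True
Result: Yes


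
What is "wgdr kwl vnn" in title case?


Input string: 'wgdr kwl vnn'
Operation: capitalize first letter of each word
Word transformations: 'wgdr'->'Wgdr', 'kwl'->'Kwl', 'vnn'->'Vnn'
Result: Wgdr Kwl Vnn


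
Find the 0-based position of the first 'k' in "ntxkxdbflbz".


Input string: 'ntxkxdbflbz'
Target: 'k'
Scanning left to right: s[0]='n', s[1]='t', s[2]='x', s[3]='k'
First match at index: 3


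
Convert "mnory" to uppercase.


Input string: 'mnory'
Operation: convert each letter to uppercase
Mapping: 'm'->'M', 'n'->'N', 'o'->'O', 'r'->'R', 'y'->'Y'
Result: MNORY


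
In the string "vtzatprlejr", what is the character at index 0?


Input string: 'vtzatprlejr'
Operation: get character at index 0
Index mapping: s[0]='v'
Result: 'v'


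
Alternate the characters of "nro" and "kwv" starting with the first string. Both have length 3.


String 1: 'nro'
String 2: 'kwv'
Operation: alternate characters
Pairs: 'n'+'k', 'r'+'w', 'o'+'v'
Result: nkrwov


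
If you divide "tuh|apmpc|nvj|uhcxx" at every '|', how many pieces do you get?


Input string: 'tuh|apmpc|nvj|uhcxx'
Delimiter: '|'
Split result: 'tuh', 'apmpc', 'nvj', 'uhcxx'
Number of parts: 4


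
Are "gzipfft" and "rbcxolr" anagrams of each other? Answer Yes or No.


String 1: 'gzipfft' -> sorted: 'ffgiptz'
String 2: 'rbcxolr' -> sorted: 'bclorrx'
Compare sorted forms: 'ffgiptz' != 'bclorrx'
Anagram: No


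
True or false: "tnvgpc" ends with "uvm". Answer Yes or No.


Input string: 'tnvgpc'
Suffix to check: 'uvm'
Last 3 characters of input: 'gpc'
Match: False
Result: No


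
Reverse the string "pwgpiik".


Input string: 'pwgpiik'
Operation: reverse character order
Original order: 'p' -> 'w' -> 'g' -> 'p' -> 'i' -> 'i' -> 'k'
Reversed order: 'k' -> 'i' -> 'i' -> 'p' -> 'g' -> 'w' -> 'p'
Result: kiipgwp


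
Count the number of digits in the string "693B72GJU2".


Input string: '693B72GJU2'
Operation: count digit characters (0-9)
Scan: '6'(digit), '9'(digit), '3'(digit), 'B', '7'(digit), '2'(digit), 'G', 'J', 'U', '2'(digit)
Digits found: 6
Result: 6


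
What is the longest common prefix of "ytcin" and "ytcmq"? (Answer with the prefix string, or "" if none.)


String 1: 'ytcin'
String 2: 'ytcmq'
Compare position by position:
pos 0: 'y' vs 'y' match
pos 1: 't' vs 't' match
pos 2: 'c' vs 'c' match
pos 3: 'i' vs 'm' differ -> stop
Longest common prefix: "ytc" (length 3)


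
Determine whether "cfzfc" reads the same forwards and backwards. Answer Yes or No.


Input string: 'cfzfc'
Reversed: 'cfzfc'
Compare pairs: s[0]='c' vs s[4]='c' (match), s[1]='f' vs s[3]='f' (match)
Palindrome: Yes


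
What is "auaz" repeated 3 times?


Input string: 'auaz'
Operation: repeat 3 times
Concatenation: 'auaz' + 'auaz' + 'auaz'
Result: auazauazauaz


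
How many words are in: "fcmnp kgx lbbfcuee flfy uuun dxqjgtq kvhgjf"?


Input string: 'fcmnp kgx lbbfcuee flfy uuun dxqjgtq kvhgjf'
Operation: split by spaces
Words found: 'fcmnp', 'kgx', 'lbbfcuee', 'flfy', 'uuun', 'dxqjgtq', 'kvhgjf'
Word count: 7


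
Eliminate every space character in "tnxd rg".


Input string: 'tnxd rg'
Operation: remove all spaces
Words: 'tnxd', 'rg'
Join without spaces: tnxdrg


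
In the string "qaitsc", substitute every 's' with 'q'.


Input string: 'qaitsc'
Operation: replace 's' with 'q'
Positions of 's': 4
After replacement: qaitqc


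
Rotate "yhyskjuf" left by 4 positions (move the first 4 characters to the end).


Input: 'yhyskjuf', shift = 4
Operation: split at index 4 and swap parts
Front part s[0:4] = 'yhys'
Back part s[4:] = 'kjuf'
Rotated = back + front = 'kjuf' + 'yhys'
Result: kjufyhys


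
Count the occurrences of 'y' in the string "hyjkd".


Input string: 'hyjkd'
Target character: 'y'
Scan each position: s[1]='y'
Matches found at indices: 1
Total: 1


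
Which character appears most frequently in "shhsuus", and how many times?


Input: 'shhsuus'
Operation: tally each character
Counts: 'h':2, 's':3, 'u':2
Maximum: 's' appears 3 times


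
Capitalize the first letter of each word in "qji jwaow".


Input string: 'qji jwaow'
Operation: capitalize first letter of each word
Word transformations: 'qji'->'Qji', 'jwaow'->'Jwaow'
Result: Qji Jwaow


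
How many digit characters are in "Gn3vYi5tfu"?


Input string: 'Gn3vYi5tfu'
Operation: count digit characters (0-9)
Scan: 'G', 'n', '3'(digit), 'v', 'Y', 'i', '5'(digit), 't', 'f', 'u'
Digits found: 2
Result: 2


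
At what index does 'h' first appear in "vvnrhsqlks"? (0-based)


Input string: 'vvnrhsqlks'
Target: 'h'
Scanning left to right: s[0]='v', s[1]='v', s[2]='n', s[3]='r', s[4]='h'
First match at index: 4


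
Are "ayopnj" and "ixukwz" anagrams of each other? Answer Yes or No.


String 1: 'ayopnj' -> sorted: 'ajnopy'
String 2: 'ixukwz' -> sorted: 'ikuwxz'
Compare sorted forms: 'ajnopy' != 'ikuwxz'
Anagram: No


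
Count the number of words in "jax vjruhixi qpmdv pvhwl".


Input string: 'jax vjruhixi qpmdv pvhwl'
Operation: split by spaces
Words found: 'jax', 'vjruhixi', 'qpmdv', 'pvhwl'
Word count: 4


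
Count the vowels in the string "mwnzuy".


Input string: 'mwnzuy'
Operation: count vowels (a, e, i, o, u)
Scan: s[0]='m', s[1]='w', s[2]='n', s[3]='z', s[4]='u' (vowel), s[5]='y'
Vowels found: 1
Result: 1


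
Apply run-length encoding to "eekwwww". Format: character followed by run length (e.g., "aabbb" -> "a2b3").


Input: 'eekwwww'
Operation: identify consecutive runs
Runs: 'ee' -> e2, 'k' -> k1, 'wwww' -> w4
Encoded: e2k1w4


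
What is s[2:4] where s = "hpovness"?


Input string: 'hpovness'
Operation: slice [2:4]
Extract characters: s[2]='o', s[3]='v'
Result: ov


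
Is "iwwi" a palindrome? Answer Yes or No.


Input string: 'iwwi'
Reversed: 'iwwi'
Compare pairs: s[0]='i' vs s[3]='i' (match), s[1]='w' vs s[2]='w' (match)
Palindrome: Yes


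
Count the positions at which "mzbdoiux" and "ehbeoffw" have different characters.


String 1: 'mzbdoiux'
String 2: 'ehbeoffw'
Compare each position: pos 0: 'm'!='e', pos 1: 'z'!='h', pos 2: 'b'=='b', pos 3: 'd'!='e', pos 4: 'o'=='o', pos 5: 'i'!='f', pos 6: 'u'!='f', pos 7: 'x'!='w'
Differing positions: 6
Hamming distance: 6


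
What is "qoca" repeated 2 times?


Input string: 'qoca'
Operation: repeat 2 times
Concatenation: 'qoca' + 'qoca'
Result: qocaqoca


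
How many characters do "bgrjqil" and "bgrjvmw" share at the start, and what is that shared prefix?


String 1: 'bgrjqil'
String 2: 'bgrjvmw'
Compare position by position:
pos 0: 'b' vs 'b' match
pos 1: 'g' vs 'g' match
pos 2: 'r' vs 'r' match
pos 3: 'j' vs 'j' match
pos 4: 'q' vs 'v' differ -> stop
Longest common prefix: "bgrj" (length 4)


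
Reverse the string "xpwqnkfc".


Input string: 'xpwqnkfc'
Operation: reverse character order
Original order: 'x' -> 'p' -> 'w' -> 'q' -> 'n' -> 'k' -> 'f' -> 'c'
Reversed order: 'c' -> 'f' -> 'k' -> 'n' -> 'q' -> 'w' -> 'p' -> 'x'
Result: cfknqwpx


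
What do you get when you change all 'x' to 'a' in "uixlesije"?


Input string: 'uixlesije'
Operation: replace 'x' with 'a'
Positions of 'x': 2
After replacement: uialesije


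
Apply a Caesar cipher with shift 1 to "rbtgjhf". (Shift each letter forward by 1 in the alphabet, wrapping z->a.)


Input: 'rbtgjhf', shift = 1
Operation: for each letter, (position + 1) mod 26
Mapping: 'r'(17+1=18)->'s', 'b'(1+1=2)->'c', 't'(19+1=20)->'u', 'g'(6+1=7)->'h', 'j'(9+1=10)->'k', 'h'(7+1=8)->'i', 'f'(5+1=6)->'g'
Result: scuhkig


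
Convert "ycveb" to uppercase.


Input string: 'ycveb'
Operation: convert each letter to uppercase
Mapping: 'y'->'Y', 'c'->'C', 'v'->'V', 'e'->'E', 'b'->'B'
Result: YCVEB


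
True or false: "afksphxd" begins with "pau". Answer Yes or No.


Input string: 'afksphxd'
Prefix to check: 'pau'
First 3 characters of input: 'afk'
Match: False
Result: No


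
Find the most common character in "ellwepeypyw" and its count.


Input: 'ellwepeypyw'
Operation: tally each character
Counts: 'e':3, 'l':2, 'p':2, 'w':2, 'y':2
Maximum: 'e' appears 3 times


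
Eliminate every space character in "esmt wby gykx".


Input string: 'esmt wby gykx'
Operation: remove all spaces
Words: 'esmt', 'wby', 'gykx'
Join without spaces: esmtwbygykx


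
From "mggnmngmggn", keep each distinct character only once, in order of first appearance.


Input: 'mggnmngmggn'
Operation: keep first occurrence of each character
Scan: s[0]='m' new -> keep; s[1]='g' new -> keep; s[2]='g' seen -> skip; s[3]='n' new -> keep; s[4]='m' seen -> skip; s[5]='n' seen -> skip; s[6]='g' seen -> skip; s[7]='m' seen -> skip; s[8]='g' seen -> skip; s[9]='g' seen -> skip; s[10]='n' seen -> skip
Result: mgn


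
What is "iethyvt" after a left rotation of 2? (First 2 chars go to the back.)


Input: 'iethyvt', shift = 2
Operation: split at index 2 and swap parts
Front part s[0:2] = 'ie'
Back part s[2:] = 'thyvt'
Rotated = back + front = 'thyvt' + 'ie'
Result: thyvtie


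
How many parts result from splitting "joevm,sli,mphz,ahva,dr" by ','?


Input string: 'joevm,sli,mphz,ahva,dr'
Delimiter: ','
Split result: 'joevm', 'sli', 'mphz', 'ahva', 'dr'
Number of parts: 5


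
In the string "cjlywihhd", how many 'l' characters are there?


Input string: 'cjlywihhd'
Target character: 'l'
Scan each position: s[2]='l'
Matches found at indices: 2
Total: 1


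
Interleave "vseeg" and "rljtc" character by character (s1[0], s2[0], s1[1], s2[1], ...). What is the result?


String 1: 'vseeg'
String 2: 'rljtc'
Operation: alternate characters
Pairs: 'v'+'r', 's'+'l', 'e'+'j', 'e'+'t', 'g'+'c'
Result: vrslejetgc


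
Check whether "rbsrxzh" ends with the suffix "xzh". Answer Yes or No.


Input string: 'rbsrxzh'
Suffix to check: 'xzh'
Last 3 characters of input: 'xzh'
Match: True
Result: Yes


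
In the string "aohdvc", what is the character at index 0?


Input string: 'aohdvc'
Operation: get character at index 0
Index mapping: s[0]='a'
Result: 'a'


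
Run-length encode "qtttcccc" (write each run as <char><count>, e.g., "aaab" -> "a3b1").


Input: 'qtttcccc'
Operation: identify consecutive runs
Runs: 'q' -> q1, 'ttt' -> t3, 'cccc' -> c4
Encoded: q1t3c4


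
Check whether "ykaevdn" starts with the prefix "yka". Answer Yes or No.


Input string: 'ykaevdn'
Prefix to check: 'yka'
First 3 characters of input: 'yka'
Match: True
Result: Yes


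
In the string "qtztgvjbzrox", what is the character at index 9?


Input string: 'qtztgvjbzrox'
Operation: get character at index 9
Index mapping: s[0]='q', s[1]='t', s[2]='z', s[3]='t', s[4]='g', s[5]='v', s[6]='j', s[7]='b', s[8]='z', s[9]='r'
Result: 'r'


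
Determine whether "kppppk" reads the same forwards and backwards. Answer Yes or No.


Input string: 'kppppk'
Reversed: 'kppppk'
Compare pairs: s[0]='k' vs s[5]='k' (match), s[1]='p' vs s[4]='p' (match), s[2]='p' vs s[3]='p' (match)
Palindrome: Yes


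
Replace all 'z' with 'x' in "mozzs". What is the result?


Input string: 'mozzs'
Operation: replace 'z' with 'x'
Positions of 'z': 2, 3
After replacement: moxxs


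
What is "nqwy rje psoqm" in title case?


Input string: 'nqwy rje psoqm'
Operation: capitalize first letter of each word
Word transformations: 'nqwy'->'Nqwy', 'rje'->'Rje', 'psoqm'->'Psoqm'
Result: Nqwy Rje Psoqm


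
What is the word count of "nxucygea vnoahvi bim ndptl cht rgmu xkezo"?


Input string: 'nxucygea vnoahvi bim ndptl cht rgmu xkezo'
Operation: split by spaces
Words found: 'nxucygea', 'vnoahvi', 'bim', 'ndptl', 'cht', 'rgmu', 'xkezo'
Word count: 7


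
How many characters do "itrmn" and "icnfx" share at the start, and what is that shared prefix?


String 1: 'itrmn'
String 2: 'icnfx'
Compare position by position:
pos 0: 'i' vs 'i' match
pos 1: 't' vs 'c' differ -> stop
Longest common prefix: "i" (length 1)


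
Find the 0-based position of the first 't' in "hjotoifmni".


Input string: 'hjotoifmni'
Target: 't'
Scanning left to right: s[0]='h', s[1]='j', s[2]='o', s[3]='t'
First match at index: 3


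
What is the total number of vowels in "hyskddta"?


Input string: 'hyskddta'
Operation: count vowels (a, e, i, o, u)
Scan: s[0]='h', s[1]='y', s[2]='s', s[3]='k', s[4]='d', s[5]='d', s[6]='t', s[7]='a' (vowel)
Vowels found: 1
Result: 1


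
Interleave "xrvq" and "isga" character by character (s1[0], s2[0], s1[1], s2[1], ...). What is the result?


String 1: 'xrvq'
String 2: 'isga'
Operation: alternate characters
Pairs: 'x'+'i', 'r'+'s', 'v'+'g', 'q'+'a'
Result: xirsvgqa


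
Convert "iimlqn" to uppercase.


Input string: 'iimlqn'
Operation: convert each letter to uppercase
Mapping: 'i'->'I', 'i'->'I', 'm'->'M', 'l'->'L', 'q'->'Q', 'n'->'N'
Result: IIMLQN


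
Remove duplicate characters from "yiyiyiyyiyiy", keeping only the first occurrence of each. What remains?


Input: 'yiyiyiyyiyiy'
Operation: keep first occurrence of each character
Scan: s[0]='y' new -> keep; s[1]='i' new -> keep; s[2]='y' seen -> skip; s[3]='i' seen -> skip; s[4]='y' seen -> skip; s[5]='i' seen -> skip; s[6]='y' seen -> skip; s[7]='y' seen -> skip; s[8]='i' seen -> skip; s[9]='y' seen -> skip; s[10]='i' seen -> skip; s[11]='y' seen -> skip
Result: yi


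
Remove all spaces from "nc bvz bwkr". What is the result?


Input string: 'nc bvz bwkr'
Operation: remove all spaces
Words: 'nc', 'bvz', 'bwkr'
Join without spaces: ncbvzbwkr


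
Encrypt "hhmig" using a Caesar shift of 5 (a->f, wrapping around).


Input: 'hhmig', shift = 5
Operation: for each letter, (position + 5) mod 26
Mapping: 'h'(7+5=12)->'m', 'h'(7+5=12)->'m', 'm'(12+5=17)->'r', 'i'(8+5=13)->'n', 'g'(6+5=11)->'l'
Result: mmrnl


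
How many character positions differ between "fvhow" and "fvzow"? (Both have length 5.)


String 1: 'fvhow'
String 2: 'fvzow'
Compare each position: pos 0: 'f'=='f', pos 1: 'v'=='v', pos 2: 'h'!='z', pos 3: 'o'=='o', pos 4: 'w'=='w'
Differing positions: 1
Hamming distance: 1


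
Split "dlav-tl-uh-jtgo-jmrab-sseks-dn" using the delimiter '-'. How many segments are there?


Input string: 'dlav-tl-uh-jtgo-jmrab-sseks-dn'
Delimiter: '-'
Split result: 'dlav', 'tl', 'uh', 'jtgo', 'jmrab', 'sseks', 'dn'
Number of parts: 7


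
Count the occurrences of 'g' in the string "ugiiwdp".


Input string: 'ugiiwdp'
Target character: 'g'
Scan each position: s[1]='g'
Matches found at indices: 1
Total: 1


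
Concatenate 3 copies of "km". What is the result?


Input string: 'km'
Operation: repeat 3 times
Concatenation: 'km' + 'km' + 'km'
Result: kmkmkm


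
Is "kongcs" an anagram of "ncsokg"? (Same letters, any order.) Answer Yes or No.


String 1: 'ncsokg' -> sorted: 'cgknos'
String 2: 'kongcs' -> sorted: 'cgknos'
Compare sorted forms: 'cgknos' == 'cgknos'
Anagram: Yes


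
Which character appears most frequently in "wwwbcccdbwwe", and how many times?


Input: 'wwwbcccdbwwe'
Operation: tally each character
Counts: 'b':2, 'c':3, 'd':1, 'e':1, 'w':5
Maximum: 'w' appears 5 times


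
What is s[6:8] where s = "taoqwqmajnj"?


Input string: 'taoqwqmajnj'
Operation: slice [6:8]
Extract characters: s[6]='m', s[7]='a'
Result: ma


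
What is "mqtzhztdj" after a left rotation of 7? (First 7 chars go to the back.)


Input: 'mqtzhztdj', shift = 7
Operation: split at index 7 and swap parts
Front part s[0:7] = 'mqtzhzt'
Back part s[7:] = 'dj'
Rotated = back + front = 'dj' + 'mqtzhzt'
Result: djmqtzhzt


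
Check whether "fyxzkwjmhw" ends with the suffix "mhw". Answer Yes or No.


Input string: 'fyxzkwjmhw'
Suffix to check: 'mhw'
Last 3 characters of input: 'mhw'
Match: True
Result: Yes


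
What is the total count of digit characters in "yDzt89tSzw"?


Input string: 'yDzt89tSzw'
Operation: count digit characters (0-9)
Scan: 'y', 'D', 'z', 't', '8'(digit), '9'(digit), 't', 'S', 'z', 'w'
Digits found: 2
Result: 2


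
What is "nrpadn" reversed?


Input string: 'nrpadn'
Operation: reverse character order
Original order: 'n' -> 'r' -> 'p' -> 'a' -> 'd' -> 'n'
Reversed order: 'n' -> 'd' -> 'a' -> 'p' -> 'r' -> 'n'
Result: ndaprn


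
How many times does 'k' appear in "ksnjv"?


Input string: 'ksnjv'
Target character: 'k'
Scan each position: s[0]='k'
Matches found at indices: 0
Total: 1


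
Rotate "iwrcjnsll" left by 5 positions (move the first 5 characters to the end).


Input: 'iwrcjnsll', shift = 5
Operation: split at index 5 and swap parts
Front part s[0:5] = 'iwrcj'
Back part s[5:] = 'nsll'
Rotated = back + front = 'nsll' + 'iwrcj'
Result: nslliwrcj


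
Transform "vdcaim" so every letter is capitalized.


Input string: 'vdcaim'
Operation: convert each letter to uppercase
Mapping: 'v'->'V', 'd'->'D', 'c'->'C', 'a'->'A', 'i'->'I', 'm'->'M'
Result: VDCAIM


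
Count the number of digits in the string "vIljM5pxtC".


Input string: 'vIljM5pxtC'
Operation: count digit characters (0-9)
Scan: 'v', 'I', 'l', 'j', 'M', '5'(digit), 'p', 'x', 't', 'C'
Digits found: 1
Result: 1


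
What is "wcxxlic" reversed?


Input string: 'wcxxlic'
Operation: reverse character order
Original order: 'w' -> 'c' -> 'x' -> 'x' -> 'l' -> 'i' -> 'c'
Reversed order: 'c' -> 'i' -> 'l' -> 'x' -> 'x' -> 'c' -> 'w'
Result: cilxxcw


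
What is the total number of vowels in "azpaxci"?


Input string: 'azpaxci'
Operation: count vowels (a, e, i, o, u)
Scan: s[0]='a' (vowel), s[1]='z', s[2]='p', s[3]='a' (vowel), s[4]='x', s[5]='c', s[6]='i' (vowel)
Vowels found: 3
Result: 3


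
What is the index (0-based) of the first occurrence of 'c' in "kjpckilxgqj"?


Input string: 'kjpckilxgqj'
Target: 'c'
Scanning left to right: s[0]='k', s[1]='j', s[2]='p', s[3]='c'
First match at index: 3


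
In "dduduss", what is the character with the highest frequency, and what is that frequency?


Input: 'dduduss'
Operation: tally each character
Counts: 'd':3, 's':2, 'u':2
Maximum: 'd' appears 3 times


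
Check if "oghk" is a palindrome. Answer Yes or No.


Input string: 'oghk'
Reversed: 'khgo'
Compare pairs: s[0]='o' vs s[3]='k' (mismatch), s[1]='g' vs s[2]='h' (mismatch)
Palindrome: No


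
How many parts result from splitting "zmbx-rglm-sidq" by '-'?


Input string: 'zmbx-rglm-sidq'
Delimiter: '-'
Split result: 'zmbx', 'rglm', 'sidq'
Number of parts: 3


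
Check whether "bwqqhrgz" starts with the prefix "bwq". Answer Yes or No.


Input string: 'bwqqhrgz'
Prefix to check: 'bwq'
First 3 characters of input: 'bwq'
Match: True
Result: Yes


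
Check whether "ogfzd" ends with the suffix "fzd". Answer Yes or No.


Input string: 'ogfzd'
Suffix to check: 'fzd'
Last 3 characters of input: 'fzd'
Match: True
Result: Yes


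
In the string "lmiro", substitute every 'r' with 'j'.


Input string: 'lmiro'
Operation: replace 'r' with 'j'
Positions of 'r': 3
After replacement: lmijo


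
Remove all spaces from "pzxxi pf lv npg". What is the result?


Input string: 'pzxxi pf lv npg'
Operation: remove all spaces
Words: 'pzxxi', 'pf', 'lv', 'npg'
Join without spaces: pzxxipflvnpg


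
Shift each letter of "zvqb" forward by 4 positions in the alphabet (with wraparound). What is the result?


Input: 'zvqb', shift = 4
Operation: for each letter, (position + 4) mod 26
Mapping: 'z'(25+4=29, 29 mod 26=3)->'d', 'v'(21+4=25)->'z', 'q'(16+4=20)->'u', 'b'(1+4=5)->'f'
Result: dzuf


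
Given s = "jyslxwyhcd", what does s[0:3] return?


Input string: 'jyslxwyhcd'
Operation: slice [0:3]
Extract characters: s[0]='j', s[1]='y', s[2]='s'
Result: jys


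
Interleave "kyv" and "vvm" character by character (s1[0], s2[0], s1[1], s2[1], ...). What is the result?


String 1: 'kyv'
String 2: 'vvm'
Operation: alternate characters
Pairs: 'k'+'v', 'y'+'v', 'v'+'m'
Result: kvyvvm


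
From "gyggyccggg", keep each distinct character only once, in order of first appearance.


Input: 'gyggyccggg'
Operation: keep first occurrence of each character
Scan: s[0]='g' new -> keep; s[1]='y' new -> keep; s[2]='g' seen -> skip; s[3]='g' seen -> skip; s[4]='y' seen -> skip; s[5]='c' new -> keep; s[6]='c' seen -> skip; s[7]='g' seen -> skip; s[8]='g' seen -> skip; s[9]='g' seen -> skip
Result: gyc


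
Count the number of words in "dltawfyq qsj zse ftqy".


Input string: 'dltawfyq qsj zse ftqy'
Operation: split by spaces
Words found: 'dltawfyq', 'qsj', 'zse', 'ftqy'
Word count: 4


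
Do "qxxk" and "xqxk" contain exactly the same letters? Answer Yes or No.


String 1: 'qxxk' -> sorted: 'kqxx'
String 2: 'xqxk' -> sorted: 'kqxx'
Compare sorted forms: 'kqxx' == 'kqxx'
Anagram: Yes


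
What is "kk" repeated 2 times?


Input string: 'kk'
Operation: repeat 2 times
Concatenation: 'kk' + 'kk'
Result: kkkk


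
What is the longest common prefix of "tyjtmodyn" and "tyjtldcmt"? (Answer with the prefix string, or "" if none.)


String 1: 'tyjtmodyn'
String 2: 'tyjtldcmt'
Compare position by position:
pos 0: 't' vs 't' match
pos 1: 'y' vs 'y' match
pos 2: 'j' vs 'j' match
pos 3: 't' vs 't' match
pos 4: 'm' vs 'l' differ -> stop
Longest common prefix: "tyjt" (length 4)


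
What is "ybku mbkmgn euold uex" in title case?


Input string: 'ybku mbkmgn euold uex'
Operation: capitalize first letter of each word
Word transformations: 'ybku'->'Ybku', 'mbkmgn'->'Mbkmgn', 'euold'->'Euold', 'uex'->'Uex'
Result: Ybku Mbkmgn Euold Uex


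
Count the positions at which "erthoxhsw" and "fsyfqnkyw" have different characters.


String 1: 'erthoxhsw'
String 2: 'fsyfqnkyw'
Compare each position: pos 0: 'e'!='f', pos 1: 'r'!='s', pos 2: 't'!='y', pos 3: 'h'!='f', pos 4: 'o'!='q', pos 5: 'x'!='n', pos 6: 'h'!='k', pos 7: 's'!='y', pos 8: 'w'=='w'
Differing positions: 8
Hamming distance: 8


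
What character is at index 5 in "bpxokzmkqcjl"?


Input string: 'bpxokzmkqcjl'
Operation: get character at index 5
Index mapping: s[0]='b', s[1]='p', s[2]='x', s[3]='o', s[4]='k', s[5]='z'
Result: 'z'


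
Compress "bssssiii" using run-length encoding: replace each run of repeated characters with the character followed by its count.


Input: 'bssssiii'
Operation: identify consecutive runs
Runs: 'b' -> b1, 'ssss' -> s4, 'iii' -> i3
Encoded: b1s4i3


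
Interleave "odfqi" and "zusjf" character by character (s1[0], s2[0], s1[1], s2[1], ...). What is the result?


String 1: 'odfqi'
String 2: 'zusjf'
Operation: alternate characters
Pairs: 'o'+'z', 'd'+'u', 'f'+'s', 'q'+'j', 'i'+'f'
Result: ozdufsqjif


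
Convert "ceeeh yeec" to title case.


Input string: 'ceeeh yeec'
Operation: capitalize first letter of each word
Word transformations: 'ceeeh'->'Ceeeh', 'yeec'->'Yeec'
Result: Ceeeh Yeec


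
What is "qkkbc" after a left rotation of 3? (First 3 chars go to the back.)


Input: 'qkkbc', shift = 3
Operation: split at index 3 and swap parts
Front part s[0:3] = 'qkk'
Back part s[3:] = 'bc'
Rotated = back + front = 'bc' + 'qkk'
Result: bcqkk


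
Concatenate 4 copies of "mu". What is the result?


Input string: 'mu'
Operation: repeat 4 times
Concatenation: 'mu' + 'mu' + 'mu' + 'mu'
Result: mumumumu


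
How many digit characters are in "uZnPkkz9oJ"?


Input string: 'uZnPkkz9oJ'
Operation: count digit characters (0-9)
Scan: 'u', 'Z', 'n', 'P', 'k', 'k', 'z', '9'(digit), 'o', 'J'
Digits found: 1
Result: 1


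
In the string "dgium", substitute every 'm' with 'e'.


Input string: 'dgium'
Operation: replace 'm' with 'e'
Positions of 'm': 4
After replacement: dgiue


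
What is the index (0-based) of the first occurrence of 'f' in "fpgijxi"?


Input string: 'fpgijxi'
Target: 'f'
Scanning left to right: s[0]='f'
First match at index: 0
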